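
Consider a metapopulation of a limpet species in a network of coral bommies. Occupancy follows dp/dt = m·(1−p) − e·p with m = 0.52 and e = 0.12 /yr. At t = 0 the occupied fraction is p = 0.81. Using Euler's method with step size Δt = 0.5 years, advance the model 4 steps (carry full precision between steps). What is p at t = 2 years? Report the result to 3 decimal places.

Update rule: p ← p + [m·(1−p) − e·p]·Δt with Δt = 0.5.
p: 0.81000 → 0.81080  (Δp = +0.00080)
p: 0.81080 → 0.81134  (Δp = +0.00054)
p: 0.81134 → 0.81171  (Δp = +0.00037)
p: 0.81171 → 0.81197  (Δp = +0.00025)

0.812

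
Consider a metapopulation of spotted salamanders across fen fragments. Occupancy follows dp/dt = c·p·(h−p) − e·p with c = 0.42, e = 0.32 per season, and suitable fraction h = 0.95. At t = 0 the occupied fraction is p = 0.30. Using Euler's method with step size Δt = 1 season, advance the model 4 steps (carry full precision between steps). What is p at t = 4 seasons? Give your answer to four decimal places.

Update rule: p ← p + [c·p·(h−p) − e·p]·Δt with Δt = 1.
p: 0.30000 → 0.28590  (Δp = -0.01410)
p: 0.28590 → 0.27416  (Δp = -0.01174)
p: 0.27416 → 0.26425  (Δp = -0.00991)
p: 0.26425 → 0.25579  (Δp = -0.00845)

0.2558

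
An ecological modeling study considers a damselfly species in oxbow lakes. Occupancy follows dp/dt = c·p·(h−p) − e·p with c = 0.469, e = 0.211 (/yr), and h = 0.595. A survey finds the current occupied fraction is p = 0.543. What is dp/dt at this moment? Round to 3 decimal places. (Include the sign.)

-0.101

Colonization term: c·p·(h−p) = 0.469×0.543×0.0520 = 0.01324.
Extinction term: e·p = 0.11457.
dp/dt = 0.01324 − 0.11457 = -0.10133.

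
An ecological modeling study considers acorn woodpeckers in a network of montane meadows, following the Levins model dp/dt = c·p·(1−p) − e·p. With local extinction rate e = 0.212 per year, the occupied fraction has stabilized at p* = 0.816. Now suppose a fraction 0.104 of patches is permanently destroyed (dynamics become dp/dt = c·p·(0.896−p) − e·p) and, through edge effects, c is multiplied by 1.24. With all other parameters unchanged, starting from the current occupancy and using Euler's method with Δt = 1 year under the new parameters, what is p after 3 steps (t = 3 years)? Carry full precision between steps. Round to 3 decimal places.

Balance c(1−p*) = e gives c = e/(1 − 0.81600) = 0.212/0.18400 = 1.15217.
Starting from p₀ = 0.81600; update p ← p + (dp/dt)·Δt with the new parameters.
step 1: Δp = -0.07973, p = 0.73627
step 2: Δp = +0.01193, p = 0.74820
step 3: Δp = -0.00063, p = 0.74757

0.748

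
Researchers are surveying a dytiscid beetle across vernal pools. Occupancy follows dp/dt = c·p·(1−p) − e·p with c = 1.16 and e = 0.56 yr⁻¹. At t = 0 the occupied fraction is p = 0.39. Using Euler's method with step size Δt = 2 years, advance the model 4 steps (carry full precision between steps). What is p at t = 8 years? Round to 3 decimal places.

0.517

Update rule: p ← p + [c·p·(1−p) − e·p]·Δt with Δt = 2.
step 1: Δp = +0.11513, p = 0.50513
step 2: Δp = +0.01420, p = 0.51932
step 3: Δp = -0.00251, p = 0.51681
step 4: Δp = +0.00051, p = 0.51733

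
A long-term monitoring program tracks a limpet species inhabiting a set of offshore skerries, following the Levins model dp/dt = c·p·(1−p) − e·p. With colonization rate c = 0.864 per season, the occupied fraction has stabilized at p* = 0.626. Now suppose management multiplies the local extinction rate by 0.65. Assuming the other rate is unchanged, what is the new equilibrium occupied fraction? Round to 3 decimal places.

0.757

Balance c(1−p*) = e gives e = 0.864×(1 − 0.62600) = 0.32314.
New p* = 1 − e/c = 1 − 0.21004/0.86400 = 0.75690.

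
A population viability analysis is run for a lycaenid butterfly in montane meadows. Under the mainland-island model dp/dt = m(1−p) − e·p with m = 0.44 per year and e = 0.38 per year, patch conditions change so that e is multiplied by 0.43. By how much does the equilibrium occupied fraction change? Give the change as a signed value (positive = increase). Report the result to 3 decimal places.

Before: p* = 0.44/(0.44+0.38) = 0.5366.
After: m = 0.44, e = 0.1634; p* = 0.44/0.6034 = 0.7292.
Δp* = 0.7292 − 0.5366 = +0.1926.

0.193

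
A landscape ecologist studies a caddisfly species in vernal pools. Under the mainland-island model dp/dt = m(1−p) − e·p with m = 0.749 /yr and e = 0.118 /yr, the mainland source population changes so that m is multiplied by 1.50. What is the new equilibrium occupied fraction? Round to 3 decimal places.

Before: p* = 0.749/(0.749+0.118) = 0.8639.
After: m = 1.1235, e = 0.118; p* = 1.1235/1.2415 = 0.9050.

0.905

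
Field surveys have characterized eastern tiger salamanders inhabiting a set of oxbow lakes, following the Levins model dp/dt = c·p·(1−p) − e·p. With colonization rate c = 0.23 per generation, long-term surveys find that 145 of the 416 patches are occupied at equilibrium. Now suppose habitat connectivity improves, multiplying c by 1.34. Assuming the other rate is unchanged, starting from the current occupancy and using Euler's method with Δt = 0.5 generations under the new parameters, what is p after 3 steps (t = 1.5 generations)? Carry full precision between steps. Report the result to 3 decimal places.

0.374

Observed p* = 145/416 = 0.34856.
Balance c(1−p*) = e gives e = 0.23×(1 − 0.34856) = 0.14983.
Starting from p₀ = 0.34856; update p ← p + (dp/dt)·Δt with the new parameters.
p: 0.34856 → 0.35744  (Δp = +0.00888)
p: 0.35744 → 0.36605  (Δp = +0.00862)
p: 0.36605 → 0.37439  (Δp = +0.00834)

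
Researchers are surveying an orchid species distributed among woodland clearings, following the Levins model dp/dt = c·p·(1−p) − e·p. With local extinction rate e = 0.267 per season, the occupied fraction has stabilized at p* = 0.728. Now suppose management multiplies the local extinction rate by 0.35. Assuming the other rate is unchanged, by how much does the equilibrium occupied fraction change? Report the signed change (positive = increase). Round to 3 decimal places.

0.177

Balance c(1−p*) = e gives c = e/(1 − 0.72800) = 0.267/0.27200 = 0.98162.
New p* = 1 − e/c = 1 − 0.09345/0.98162 = 0.90480.
Δp* = 0.90480 − 0.72800 = +0.17680.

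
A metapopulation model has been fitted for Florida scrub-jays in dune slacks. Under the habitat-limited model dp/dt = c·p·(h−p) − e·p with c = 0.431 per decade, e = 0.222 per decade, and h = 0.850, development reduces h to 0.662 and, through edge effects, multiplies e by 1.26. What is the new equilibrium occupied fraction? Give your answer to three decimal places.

0.013

Before: p* = h − e/c = 0.850 − 0.222/0.431 = 0.850 − 0.5151 = 0.3349.
After: c = 0.431, e = 0.27972, h = 0.662; p* = 0.662 − 0.27972/0.431 = 0.0130.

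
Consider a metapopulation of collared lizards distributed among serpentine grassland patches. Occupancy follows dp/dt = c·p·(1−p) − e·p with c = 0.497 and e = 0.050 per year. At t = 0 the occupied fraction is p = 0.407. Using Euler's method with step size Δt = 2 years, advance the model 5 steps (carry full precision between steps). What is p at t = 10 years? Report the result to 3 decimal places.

Update rule: p ← p + [c·p·(1−p) − e·p]·Δt with Δt = 2.
  1  |  dp/dt·Δt = +0.199203  |  p_1 = 0.606203
  2  |  dp/dt·Δt = +0.176668  |  p_2 = 0.782871
  3  |  dp/dt·Δt = +0.090677  |  p_3 = 0.873548
  4  |  dp/dt·Δt = +0.022444  |  p_4 = 0.895992
  5  |  dp/dt·Δt = +0.003032  |  p_5 = 0.899024

0.899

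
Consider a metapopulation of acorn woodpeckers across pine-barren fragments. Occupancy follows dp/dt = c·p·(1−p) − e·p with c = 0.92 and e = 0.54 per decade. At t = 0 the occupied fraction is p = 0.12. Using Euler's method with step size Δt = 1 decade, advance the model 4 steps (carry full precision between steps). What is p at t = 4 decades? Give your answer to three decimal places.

Update rule: p ← p + [c·p·(1−p) − e·p]·Δt with Δt = 1.
step 1: Δp = +0.03235, p = 0.15235
step 2: Δp = +0.03654, p = 0.18889
step 3: Δp = +0.03895, p = 0.22784
step 4: Δp = +0.03882, p = 0.26667

0.267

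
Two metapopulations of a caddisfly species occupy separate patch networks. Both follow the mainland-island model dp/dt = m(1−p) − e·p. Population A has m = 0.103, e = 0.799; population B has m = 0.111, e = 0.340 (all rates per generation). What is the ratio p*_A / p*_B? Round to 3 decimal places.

A: p*_A = m/(m+e) = 0.103/0.9020 = 0.1142.
B: p*_B = 0.111/0.4510 = 0.2461.
p*_A / p*_B = 0.1142/0.2461 = 0.4640.

0.464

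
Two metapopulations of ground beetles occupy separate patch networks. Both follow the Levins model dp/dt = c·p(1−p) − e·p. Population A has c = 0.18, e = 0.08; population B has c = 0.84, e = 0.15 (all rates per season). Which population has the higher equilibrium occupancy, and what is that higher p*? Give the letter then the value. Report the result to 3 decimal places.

B, 0.821

A: p*_A = 1 − 0.08/0.18 = 0.5556.
B: p*_B = 1 − 0.15/0.84 = 0.8214.
B is higher at 0.8214.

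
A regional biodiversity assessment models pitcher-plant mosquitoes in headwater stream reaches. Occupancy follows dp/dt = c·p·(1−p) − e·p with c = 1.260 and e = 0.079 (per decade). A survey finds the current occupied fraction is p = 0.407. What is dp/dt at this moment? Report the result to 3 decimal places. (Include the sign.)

Colonization term: c·p·(1−p) = 1.260×0.407×0.5930 = 0.30410.
Extinction term: e·p = 0.03215.
dp/dt = 0.30410 − 0.03215 = 0.27195.

0.272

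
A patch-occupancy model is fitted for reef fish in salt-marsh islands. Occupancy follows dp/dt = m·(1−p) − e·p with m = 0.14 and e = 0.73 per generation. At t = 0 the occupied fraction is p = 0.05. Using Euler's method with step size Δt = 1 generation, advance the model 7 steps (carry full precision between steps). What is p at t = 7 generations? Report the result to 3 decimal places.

0.161

Update rule: p ← p + [m·(1−p) − e·p]·Δt with Δt = 1.
step 1: Δp = +0.09650, p = 0.14650
step 2: Δp = +0.01254, p = 0.15904
step 3: Δp = +0.00163, p = 0.16068
step 4: Δp = +0.00021, p = 0.16089
step 5: Δp = +0.00003, p = 0.16092
step 6: Δp = +0.00000, p = 0.16092
step 7: Δp = +0.00000, p = 0.16092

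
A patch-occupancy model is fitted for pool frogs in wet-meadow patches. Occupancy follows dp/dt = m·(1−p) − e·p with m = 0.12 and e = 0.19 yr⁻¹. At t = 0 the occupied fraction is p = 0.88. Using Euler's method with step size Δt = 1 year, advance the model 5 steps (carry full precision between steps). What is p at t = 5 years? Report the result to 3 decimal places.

0.464

Update rule: p ← p + [m·(1−p) − e·p]·Δt with Δt = 1.
t = 1: p = 0.88000 + (-0.15280) = 0.72720
t = 2: p = 0.72720 + (-0.10543) = 0.62177
t = 3: p = 0.62177 + (-0.07275) = 0.54902
t = 4: p = 0.54902 + (-0.05020) = 0.49882
t = 5: p = 0.49882 + (-0.03464) = 0.46419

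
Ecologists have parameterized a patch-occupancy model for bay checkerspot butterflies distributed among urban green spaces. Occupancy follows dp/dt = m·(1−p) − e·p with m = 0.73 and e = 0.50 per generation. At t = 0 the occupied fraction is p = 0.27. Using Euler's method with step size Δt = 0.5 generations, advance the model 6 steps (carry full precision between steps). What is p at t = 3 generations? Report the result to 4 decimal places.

Update rule: p ← p + [m·(1−p) − e·p]·Δt with Δt = 0.5.
t = 0.5: p = 0.27000 + (+0.19895) = 0.46895
t = 1: p = 0.46895 + (+0.07660) = 0.54555
t = 1.5: p = 0.54555 + (+0.02949) = 0.57504
t = 2: p = 0.57504 + (+0.01135) = 0.58639
t = 2.5: p = 0.58639 + (+0.00437) = 0.59076
t = 3: p = 0.59076 + (+0.00168) = 0.59244

0.5924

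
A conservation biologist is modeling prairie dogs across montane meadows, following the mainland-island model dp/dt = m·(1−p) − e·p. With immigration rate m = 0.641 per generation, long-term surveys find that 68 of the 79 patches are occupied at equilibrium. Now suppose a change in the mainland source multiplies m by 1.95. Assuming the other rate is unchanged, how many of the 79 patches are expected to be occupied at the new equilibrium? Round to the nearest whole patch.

Observed p* = 68/79 = 0.86076.
Balance m(1−p*) = e·p* gives e = m(1−p*)/p* = 0.641×0.13924/0.86076 = 0.10369.
New p* = m/(m+e) = 1.24995/(1.24995+0.10369) = 0.92340.
Expected occupied = 79 × 0.92340 = 72.95 ≈ 73.

73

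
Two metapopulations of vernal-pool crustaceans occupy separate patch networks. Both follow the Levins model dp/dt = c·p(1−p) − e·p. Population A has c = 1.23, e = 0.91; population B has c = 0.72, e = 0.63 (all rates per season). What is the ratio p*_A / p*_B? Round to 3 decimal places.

A: p*_A = 1 − 0.91/1.23 = 0.2602.
B: p*_B = 1 − 0.63/0.72 = 0.1250.
p*_A / p*_B = 0.2602/0.1250 = 2.0813.

2.081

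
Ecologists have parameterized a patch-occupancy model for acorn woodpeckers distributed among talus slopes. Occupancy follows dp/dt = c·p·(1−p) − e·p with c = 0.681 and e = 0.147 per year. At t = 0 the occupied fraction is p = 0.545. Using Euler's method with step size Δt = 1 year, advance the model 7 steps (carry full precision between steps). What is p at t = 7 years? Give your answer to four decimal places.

0.7818

Update rule: p ← p + [c·p·(1−p) − e·p]·Δt with Δt = 1.
step 1: Δp = +0.08876, p = 0.63376
step 2: Δp = +0.06490, p = 0.69866
step 3: Δp = +0.04067, p = 0.73933
step 4: Δp = +0.02256, p = 0.76189
step 5: Δp = +0.01154, p = 0.77344
step 6: Δp = +0.00564, p = 0.77907
step 7: Δp = +0.00269, p = 0.78176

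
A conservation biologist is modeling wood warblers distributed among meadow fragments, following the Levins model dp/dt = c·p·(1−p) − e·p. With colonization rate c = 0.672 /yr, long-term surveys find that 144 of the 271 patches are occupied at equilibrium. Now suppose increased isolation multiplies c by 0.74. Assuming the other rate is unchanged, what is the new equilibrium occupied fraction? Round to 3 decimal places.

Observed p* = 144/271 = 0.53137.
Balance c(1−p*) = e gives e = 0.672×(1 − 0.53137) = 0.31492.
New p* = 1 − e/c = 1 − 0.31492/0.49728 = 0.36671.

0.367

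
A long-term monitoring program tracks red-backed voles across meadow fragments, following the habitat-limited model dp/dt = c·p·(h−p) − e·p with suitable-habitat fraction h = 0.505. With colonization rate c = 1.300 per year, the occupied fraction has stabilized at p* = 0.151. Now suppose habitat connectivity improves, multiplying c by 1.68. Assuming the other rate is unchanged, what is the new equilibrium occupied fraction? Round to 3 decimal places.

0.294

Balance c(h−p*) = e gives e = 1.300×(0.505 − 0.15100) = 0.46020.
New p* = 0.505 − e/c = 0.505 − 0.46020/2.18400 = 0.29429.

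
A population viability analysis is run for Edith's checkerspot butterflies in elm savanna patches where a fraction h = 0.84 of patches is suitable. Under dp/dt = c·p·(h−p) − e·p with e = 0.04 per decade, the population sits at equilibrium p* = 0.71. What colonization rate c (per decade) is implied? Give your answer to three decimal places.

At equilibrium c(h−p*) = e, so c = e/(h−p*).
c = 0.04/(0.84 − 0.71) = 0.04/0.1300 = 0.3077.

0.308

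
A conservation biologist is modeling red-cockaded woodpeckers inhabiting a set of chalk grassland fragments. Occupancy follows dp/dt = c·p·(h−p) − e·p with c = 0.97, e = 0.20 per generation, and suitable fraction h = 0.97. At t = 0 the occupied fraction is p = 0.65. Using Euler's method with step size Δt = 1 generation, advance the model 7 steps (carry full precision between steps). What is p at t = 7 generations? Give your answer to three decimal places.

0.764

Update rule: p ← p + [c·p·(h−p) − e·p]·Δt with Δt = 1.
  1  |  dp/dt·Δt = +0.071760  |  p_1 = 0.721760
  2  |  dp/dt·Δt = +0.029443  |  p_2 = 0.751203
  3  |  dp/dt·Δt = +0.009190  |  p_3 = 0.760392
  4  |  dp/dt·Δt = +0.002524  |  p_4 = 0.762916
  5  |  dp/dt·Δt = +0.000665  |  p_5 = 0.763581
  6  |  dp/dt·Δt = +0.000173  |  p_6 = 0.763754
  7  |  dp/dt·Δt = +0.000045  |  p_7 = 0.763799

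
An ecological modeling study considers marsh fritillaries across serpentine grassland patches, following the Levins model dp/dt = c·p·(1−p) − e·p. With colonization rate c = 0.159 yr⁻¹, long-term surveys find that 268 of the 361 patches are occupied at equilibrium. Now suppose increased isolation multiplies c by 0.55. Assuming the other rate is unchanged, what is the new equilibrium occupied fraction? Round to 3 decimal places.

0.532

Observed p* = 268/361 = 0.74238.
Balance c(1−p*) = e gives e = 0.159×(1 − 0.74238) = 0.04096.
New p* = 1 − e/c = 1 − 0.04096/0.08745 = 0.53162.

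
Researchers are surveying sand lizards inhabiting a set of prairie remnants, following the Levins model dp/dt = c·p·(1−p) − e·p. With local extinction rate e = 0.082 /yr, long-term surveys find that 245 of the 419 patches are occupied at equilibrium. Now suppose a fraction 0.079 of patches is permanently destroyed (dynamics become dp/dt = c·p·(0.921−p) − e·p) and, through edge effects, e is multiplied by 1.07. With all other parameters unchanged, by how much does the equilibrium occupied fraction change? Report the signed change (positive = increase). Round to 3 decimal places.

-0.108

Observed p* = 245/419 = 0.58473.
Balance c(1−p*) = e gives c = e/(1 − 0.58473) = 0.082/0.41527 = 0.19746.
New p* = 0.921 − e/c = 0.921 − 0.08774/0.19746 = 0.47666.
Δp* = 0.47666 − 0.58473 = -0.10807.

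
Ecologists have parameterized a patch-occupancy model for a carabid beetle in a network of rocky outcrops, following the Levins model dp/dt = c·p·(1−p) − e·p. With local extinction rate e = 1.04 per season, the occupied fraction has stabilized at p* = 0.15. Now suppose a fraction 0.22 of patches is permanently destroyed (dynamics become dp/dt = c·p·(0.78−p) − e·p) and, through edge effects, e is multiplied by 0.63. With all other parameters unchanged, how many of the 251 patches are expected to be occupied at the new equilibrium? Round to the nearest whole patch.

61

Balance c(1−p*) = e gives c = e/(1 − 0.15000) = 1.04/0.85000 = 1.22353.
New p* = 0.78 − e/c = 0.78 − 0.65520/1.22353 = 0.24450.
Expected occupied = 251 × 0.24450 = 61.37 ≈ 61.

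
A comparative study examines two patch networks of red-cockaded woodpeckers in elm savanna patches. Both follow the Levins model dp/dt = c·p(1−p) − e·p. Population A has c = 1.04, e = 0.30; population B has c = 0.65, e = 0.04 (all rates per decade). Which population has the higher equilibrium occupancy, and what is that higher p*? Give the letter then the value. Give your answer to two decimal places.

B, 0.94

A: p*_A = 1 − 0.30/1.04 = 0.7115.
B: p*_B = 1 − 0.04/0.65 = 0.9385.
B is higher at 0.9385.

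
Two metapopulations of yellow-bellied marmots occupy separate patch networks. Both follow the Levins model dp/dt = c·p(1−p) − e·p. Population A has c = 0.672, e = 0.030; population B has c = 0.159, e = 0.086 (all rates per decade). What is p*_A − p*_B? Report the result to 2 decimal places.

A: p*_A = 1 − 0.030/0.672 = 0.9554.
B: p*_B = 1 − 0.086/0.159 = 0.4591.
p*_A − p*_B = 0.9554 − 0.4591 = 0.4962.

0.50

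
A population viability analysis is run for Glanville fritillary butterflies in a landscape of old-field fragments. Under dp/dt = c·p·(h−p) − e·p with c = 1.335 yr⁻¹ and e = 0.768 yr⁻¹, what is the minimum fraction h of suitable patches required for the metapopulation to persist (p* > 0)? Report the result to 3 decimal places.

p* = h − e/c is positive only when h > e/c.
h_min = e/c = 0.768/1.335 = 0.5753.

0.575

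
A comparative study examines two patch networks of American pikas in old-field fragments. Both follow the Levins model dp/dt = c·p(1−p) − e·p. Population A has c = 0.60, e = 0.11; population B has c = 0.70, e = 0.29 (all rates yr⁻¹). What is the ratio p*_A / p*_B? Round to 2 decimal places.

1.39

A: p*_A = 1 − 0.11/0.60 = 0.8167.
B: p*_B = 1 − 0.29/0.70 = 0.5857.
p*_A / p*_B = 0.8167/0.5857 = 1.3943.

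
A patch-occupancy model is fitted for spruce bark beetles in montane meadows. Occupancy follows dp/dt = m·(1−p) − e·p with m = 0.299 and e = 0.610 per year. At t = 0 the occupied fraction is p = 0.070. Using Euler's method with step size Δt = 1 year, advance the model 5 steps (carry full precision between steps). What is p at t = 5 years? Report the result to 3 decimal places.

Update rule: p ← p + [m·(1−p) − e·p]·Δt with Δt = 1.
step 1: Δp = +0.23537, p = 0.30537
step 2: Δp = +0.02142, p = 0.32679
step 3: Δp = +0.00195, p = 0.32874
step 4: Δp = +0.00018, p = 0.32892
step 5: Δp = +0.00002, p = 0.32893

0.329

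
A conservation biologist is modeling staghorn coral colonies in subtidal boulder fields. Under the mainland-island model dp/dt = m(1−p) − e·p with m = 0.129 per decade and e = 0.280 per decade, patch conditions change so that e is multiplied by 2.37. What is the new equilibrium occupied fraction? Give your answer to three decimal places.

0.163

Before: p* = 0.129/(0.129+0.280) = 0.3154.
After: m = 0.129, e = 0.6636; p* = 0.129/0.7926 = 0.1628.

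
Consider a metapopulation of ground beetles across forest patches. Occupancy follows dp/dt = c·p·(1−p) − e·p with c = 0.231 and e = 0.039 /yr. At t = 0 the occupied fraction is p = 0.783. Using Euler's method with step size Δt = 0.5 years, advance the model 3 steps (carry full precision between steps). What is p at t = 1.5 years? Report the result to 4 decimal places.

0.7950

Update rule: p ← p + [c·p·(1−p) − e·p]·Δt with Δt = 0.5.
p: 0.78300 → 0.78736  (Δp = +0.00436)
p: 0.78736 → 0.79134  (Δp = +0.00398)
p: 0.79134 → 0.79498  (Δp = +0.00364)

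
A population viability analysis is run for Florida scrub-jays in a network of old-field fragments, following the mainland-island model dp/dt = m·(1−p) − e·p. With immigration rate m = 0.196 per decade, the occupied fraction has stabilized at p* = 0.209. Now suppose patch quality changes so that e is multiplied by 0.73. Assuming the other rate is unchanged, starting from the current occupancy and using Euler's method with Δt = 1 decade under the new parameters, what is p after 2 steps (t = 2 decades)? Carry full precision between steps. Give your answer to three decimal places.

Balance m(1−p*) = e·p* gives e = m(1−p*)/p* = 0.196×0.79100/0.20900 = 0.74180.
Starting from p₀ = 0.20900; update p ← p + (dp/dt)·Δt with the new parameters.
  1  |  dp/dt·Δt = +0.041860  |  p_1 = 0.250860
  2  |  dp/dt·Δt = +0.010988  |  p_2 = 0.261847

0.262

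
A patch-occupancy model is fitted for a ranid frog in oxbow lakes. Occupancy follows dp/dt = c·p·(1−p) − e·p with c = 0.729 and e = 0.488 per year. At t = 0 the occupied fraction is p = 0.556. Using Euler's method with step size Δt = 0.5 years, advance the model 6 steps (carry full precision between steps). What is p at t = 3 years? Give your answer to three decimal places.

0.403

Update rule: p ← p + [c·p·(1−p) − e·p]·Δt with Δt = 0.5.
  1  |  dp/dt·Δt = -0.045682  |  p_1 = 0.510318
  2  |  dp/dt·Δt = -0.033431  |  p_2 = 0.476887
  3  |  dp/dt·Δt = -0.025430  |  p_3 = 0.451457
  4  |  dp/dt·Δt = -0.019889  |  p_4 = 0.431567
  5  |  dp/dt·Δt = -0.015884  |  p_5 = 0.415683
  6  |  dp/dt·Δt = -0.012893  |  p_6 = 0.402790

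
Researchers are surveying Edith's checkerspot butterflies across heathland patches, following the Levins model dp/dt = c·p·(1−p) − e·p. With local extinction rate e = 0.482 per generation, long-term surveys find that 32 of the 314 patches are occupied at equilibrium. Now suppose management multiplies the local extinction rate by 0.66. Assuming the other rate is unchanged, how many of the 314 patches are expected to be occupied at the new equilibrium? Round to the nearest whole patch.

128

Observed p* = 32/314 = 0.10191.
Balance c(1−p*) = e gives c = e/(1 − 0.10191) = 0.482/0.89809 = 0.53669.
New p* = 1 − e/c = 1 − 0.31812/0.53669 = 0.40726.
Expected occupied = 314 × 0.40726 = 127.88 ≈ 128.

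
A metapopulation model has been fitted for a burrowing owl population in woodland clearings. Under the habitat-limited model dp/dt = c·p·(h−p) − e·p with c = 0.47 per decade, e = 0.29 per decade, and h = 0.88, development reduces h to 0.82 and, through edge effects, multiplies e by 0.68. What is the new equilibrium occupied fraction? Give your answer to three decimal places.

Before: p* = h − e/c = 0.88 − 0.29/0.47 = 0.88 − 0.6170 = 0.2630.
After: c = 0.47, e = 0.1972, h = 0.82; p* = 0.82 − 0.1972/0.47 = 0.4004.

0.400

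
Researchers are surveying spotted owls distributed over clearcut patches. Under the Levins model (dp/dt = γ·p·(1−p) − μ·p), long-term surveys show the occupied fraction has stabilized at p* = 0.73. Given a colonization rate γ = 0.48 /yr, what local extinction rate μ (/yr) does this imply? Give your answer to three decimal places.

0.130

At equilibrium γ(1−p*) = μ.
μ = 0.48 × (1 − 0.73) = 0.48 × 0.2700 = 0.1296.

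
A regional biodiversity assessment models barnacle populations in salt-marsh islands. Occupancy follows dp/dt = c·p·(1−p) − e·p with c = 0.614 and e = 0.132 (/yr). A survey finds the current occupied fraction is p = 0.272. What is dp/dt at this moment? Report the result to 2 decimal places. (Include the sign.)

0.09

Colonization term: c·p·(1−p) = 0.614×0.272×0.7280 = 0.12158.
Extinction term: e·p = 0.03590.
dp/dt = 0.12158 − 0.03590 = 0.08568.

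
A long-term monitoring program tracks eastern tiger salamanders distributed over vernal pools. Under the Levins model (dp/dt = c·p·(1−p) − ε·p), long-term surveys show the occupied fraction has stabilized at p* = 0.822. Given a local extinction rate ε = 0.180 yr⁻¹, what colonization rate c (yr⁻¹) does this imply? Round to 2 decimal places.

At equilibrium c(1−p*) = ε, so c = ε/(1−p*).
c = 0.180/(1 − 0.822) = 0.180/0.1780 = 1.0112.

1.01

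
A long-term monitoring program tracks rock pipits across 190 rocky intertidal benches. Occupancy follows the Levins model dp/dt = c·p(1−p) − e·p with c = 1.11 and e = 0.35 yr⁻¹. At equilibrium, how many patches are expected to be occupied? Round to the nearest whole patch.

130

p* = 1 − e/c = 1 − 0.35/1.11 = 0.6847.
Expected occupied patches = N × p* = 190 × 0.6847 = 130.09 ≈ 130.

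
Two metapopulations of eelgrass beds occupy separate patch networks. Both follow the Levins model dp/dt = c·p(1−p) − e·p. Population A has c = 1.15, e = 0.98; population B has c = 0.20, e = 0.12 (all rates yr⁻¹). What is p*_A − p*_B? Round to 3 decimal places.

A: p*_A = 1 − 0.98/1.15 = 0.1478.
B: p*_B = 1 − 0.12/0.20 = 0.4000.
p*_A − p*_B = 0.1478 − 0.4000 = -0.2522.

-0.252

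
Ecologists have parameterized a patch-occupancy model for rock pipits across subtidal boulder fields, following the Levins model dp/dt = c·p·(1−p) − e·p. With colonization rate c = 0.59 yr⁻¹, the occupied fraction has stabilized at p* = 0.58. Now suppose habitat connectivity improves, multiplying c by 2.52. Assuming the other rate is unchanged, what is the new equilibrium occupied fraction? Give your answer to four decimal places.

0.8333

Balance c(1−p*) = e gives e = 0.59×(1 − 0.58000) = 0.24780.
New p* = 1 − e/c = 1 − 0.24780/1.48680 = 0.83333.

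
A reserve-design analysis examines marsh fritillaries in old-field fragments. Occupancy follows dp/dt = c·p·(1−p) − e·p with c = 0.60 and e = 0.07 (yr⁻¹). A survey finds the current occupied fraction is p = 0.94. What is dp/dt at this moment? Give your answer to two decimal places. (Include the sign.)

-0.03

Colonization term: c·p·(1−p) = 0.60×0.94×0.0600 = 0.03384.
Extinction term: e·p = 0.06580.
dp/dt = 0.03384 − 0.06580 = -0.03196.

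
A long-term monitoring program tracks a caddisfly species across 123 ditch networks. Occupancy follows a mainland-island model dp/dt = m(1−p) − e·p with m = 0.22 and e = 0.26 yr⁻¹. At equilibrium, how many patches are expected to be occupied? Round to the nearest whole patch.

56

p* = m/(m+e) = 0.22/0.4800 = 0.4583.
Expected occupied patches = N × p* = 123 × 0.4583 = 56.38 ≈ 56.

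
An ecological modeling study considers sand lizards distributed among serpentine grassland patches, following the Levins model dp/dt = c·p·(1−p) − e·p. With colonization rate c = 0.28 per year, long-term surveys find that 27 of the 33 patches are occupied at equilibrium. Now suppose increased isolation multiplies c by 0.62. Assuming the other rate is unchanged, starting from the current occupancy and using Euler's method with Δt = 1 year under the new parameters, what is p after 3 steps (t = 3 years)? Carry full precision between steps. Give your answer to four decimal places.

Observed p* = 27/33 = 0.81818.
Balance c(1−p*) = e gives e = 0.28×(1 − 0.81818) = 0.05091.
Starting from p₀ = 0.81818; update p ← p + (dp/dt)·Δt with the new parameters.
t = 1: p = 0.81818 + (-0.01583) = 0.80235
t = 2: p = 0.80235 + (-0.01332) = 0.78904
t = 3: p = 0.78904 + (-0.01127) = 0.77776

0.7778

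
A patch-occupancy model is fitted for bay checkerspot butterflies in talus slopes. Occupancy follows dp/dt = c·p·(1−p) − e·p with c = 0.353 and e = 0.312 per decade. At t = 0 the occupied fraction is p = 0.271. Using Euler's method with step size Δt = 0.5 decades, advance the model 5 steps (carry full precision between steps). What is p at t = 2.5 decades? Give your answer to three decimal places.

0.239

Update rule: p ← p + [c·p·(1−p) − e·p]·Δt with Δt = 0.5.
t = 0.5: p = 0.27100 + (-0.00741) = 0.26359
t = 1: p = 0.26359 + (-0.00686) = 0.25673
t = 1.5: p = 0.25673 + (-0.00637) = 0.25036
t = 2: p = 0.25036 + (-0.00593) = 0.24443
t = 2.5: p = 0.24443 + (-0.00553) = 0.23890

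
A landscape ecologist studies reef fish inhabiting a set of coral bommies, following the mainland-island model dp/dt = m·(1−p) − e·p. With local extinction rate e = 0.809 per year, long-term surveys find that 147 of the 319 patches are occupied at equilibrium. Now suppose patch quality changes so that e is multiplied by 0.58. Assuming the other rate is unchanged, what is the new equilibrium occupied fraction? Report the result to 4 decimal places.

0.5957

Observed p* = 147/319 = 0.46082.
Balance m(1−p*) = e·p* gives m = e·p*/(1−p*) = 0.809×0.46082/0.53918 = 0.69143.
New p* = m/(m+e) = 0.69143/(0.69143+0.46922) = 0.59573.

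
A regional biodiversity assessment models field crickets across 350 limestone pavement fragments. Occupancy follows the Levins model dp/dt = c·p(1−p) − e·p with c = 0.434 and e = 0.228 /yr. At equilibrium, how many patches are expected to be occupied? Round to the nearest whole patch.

p* = 1 − e/c = 1 − 0.228/0.434 = 0.4747.
Expected occupied patches = N × p* = 350 × 0.4747 = 166.13 ≈ 166.

166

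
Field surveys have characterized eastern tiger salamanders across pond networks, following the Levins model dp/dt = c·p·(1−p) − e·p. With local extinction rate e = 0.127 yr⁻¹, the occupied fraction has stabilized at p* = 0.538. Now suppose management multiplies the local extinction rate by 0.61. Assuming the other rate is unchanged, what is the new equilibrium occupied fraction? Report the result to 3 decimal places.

Balance c(1−p*) = e gives c = e/(1 − 0.53800) = 0.127/0.46200 = 0.27489.
New p* = 1 − e/c = 1 − 0.07747/0.27489 = 0.71818.

0.718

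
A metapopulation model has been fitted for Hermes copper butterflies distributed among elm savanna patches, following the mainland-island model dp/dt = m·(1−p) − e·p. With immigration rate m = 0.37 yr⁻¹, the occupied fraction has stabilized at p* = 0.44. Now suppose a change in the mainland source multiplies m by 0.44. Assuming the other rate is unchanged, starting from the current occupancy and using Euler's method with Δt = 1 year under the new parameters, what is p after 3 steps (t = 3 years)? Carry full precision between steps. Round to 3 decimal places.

Balance m(1−p*) = e·p* gives e = m(1−p*)/p* = 0.37×0.56000/0.44000 = 0.47091.
Starting from p₀ = 0.44000; update p ← p + (dp/dt)·Δt with the new parameters.
p: 0.44000 → 0.32397  (Δp = -0.11603)
p: 0.32397 → 0.28147  (Δp = -0.04250)
p: 0.28147 → 0.26590  (Δp = -0.01557)

0.266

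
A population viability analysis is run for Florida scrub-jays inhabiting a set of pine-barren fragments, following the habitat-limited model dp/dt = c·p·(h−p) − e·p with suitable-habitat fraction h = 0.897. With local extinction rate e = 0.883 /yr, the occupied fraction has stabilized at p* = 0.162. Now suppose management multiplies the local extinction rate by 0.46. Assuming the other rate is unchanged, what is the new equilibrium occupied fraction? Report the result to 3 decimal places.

0.559

Balance c(h−p*) = e gives c = e/(0.897 − 0.16200) = 0.883/0.73500 = 1.20136.
New p* = 0.897 − e/c = 0.897 − 0.40618/1.20136 = 0.55890.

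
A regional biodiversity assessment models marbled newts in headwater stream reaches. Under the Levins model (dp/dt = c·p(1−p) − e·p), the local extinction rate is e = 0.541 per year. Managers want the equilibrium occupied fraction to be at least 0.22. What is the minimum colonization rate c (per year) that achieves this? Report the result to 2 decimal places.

p* = 1 − e/c ≥ 0.22 requires e/c ≤ 0.7800, i.e. c ≥ e/0.7800.
c_min = 0.541/0.7800 = 0.6936.

0.69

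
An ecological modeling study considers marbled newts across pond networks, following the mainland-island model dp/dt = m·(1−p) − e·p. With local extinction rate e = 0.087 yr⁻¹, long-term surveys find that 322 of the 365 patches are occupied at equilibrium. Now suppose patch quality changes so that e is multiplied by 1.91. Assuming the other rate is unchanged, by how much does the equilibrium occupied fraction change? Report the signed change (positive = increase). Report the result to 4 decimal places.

Observed p* = 322/365 = 0.88219.
Balance m(1−p*) = e·p* gives m = e·p*/(1−p*) = 0.087×0.88219/0.11781 = 0.65148.
New p* = m/(m+e) = 0.65148/(0.65148+0.16617) = 0.79677.
Δp* = 0.79677 − 0.88219 = -0.08542.

-0.0854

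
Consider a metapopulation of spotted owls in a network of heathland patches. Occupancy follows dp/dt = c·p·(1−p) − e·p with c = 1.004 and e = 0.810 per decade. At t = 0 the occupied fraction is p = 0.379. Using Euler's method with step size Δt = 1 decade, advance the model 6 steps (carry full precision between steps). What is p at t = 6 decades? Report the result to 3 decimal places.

Update rule: p ← p + [c·p·(1−p) − e·p]·Δt with Δt = 1.
t = 1: p = 0.37900 + (-0.07069) = 0.30831
t = 2: p = 0.30831 + (-0.03562) = 0.27269
t = 3: p = 0.27269 + (-0.02175) = 0.25093
t = 4: p = 0.25093 + (-0.01454) = 0.23639
t = 5: p = 0.23639 + (-0.01025) = 0.22615
t = 6: p = 0.22615 + (-0.00748) = 0.21867

0.219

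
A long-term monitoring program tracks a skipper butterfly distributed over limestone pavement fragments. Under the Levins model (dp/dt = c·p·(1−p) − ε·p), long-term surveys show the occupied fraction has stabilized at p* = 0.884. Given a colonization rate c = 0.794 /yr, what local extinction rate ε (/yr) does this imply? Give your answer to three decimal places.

0.092

At equilibrium c(1−p*) = ε.
ε = 0.794 × (1 − 0.884) = 0.794 × 0.1160 = 0.0921.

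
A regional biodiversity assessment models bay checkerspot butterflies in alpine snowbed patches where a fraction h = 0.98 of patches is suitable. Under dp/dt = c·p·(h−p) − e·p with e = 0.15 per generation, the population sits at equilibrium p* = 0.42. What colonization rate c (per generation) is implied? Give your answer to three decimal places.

0.268

At equilibrium c(h−p*) = e, so c = e/(h−p*).
c = 0.15/(0.98 − 0.42) = 0.15/0.5600 = 0.2679.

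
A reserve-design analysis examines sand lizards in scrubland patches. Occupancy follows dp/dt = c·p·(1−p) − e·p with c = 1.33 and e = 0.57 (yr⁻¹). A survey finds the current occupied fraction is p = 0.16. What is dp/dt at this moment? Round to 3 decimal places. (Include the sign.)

Colonization term: c·p·(1−p) = 1.33×0.16×0.8400 = 0.17875.
Extinction term: e·p = 0.09120.
dp/dt = 0.17875 − 0.09120 = 0.08755.

0.088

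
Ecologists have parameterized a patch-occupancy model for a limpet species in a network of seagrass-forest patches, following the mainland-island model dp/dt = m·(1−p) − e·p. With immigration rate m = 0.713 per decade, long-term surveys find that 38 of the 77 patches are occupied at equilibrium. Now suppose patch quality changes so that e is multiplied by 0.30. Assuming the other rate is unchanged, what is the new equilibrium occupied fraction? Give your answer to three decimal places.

0.765

Observed p* = 38/77 = 0.49351.
Balance m(1−p*) = e·p* gives e = m(1−p*)/p* = 0.713×0.50649/0.49351 = 0.73175.
New p* = m/(m+e) = 0.71300/(0.71300+0.21952) = 0.76459.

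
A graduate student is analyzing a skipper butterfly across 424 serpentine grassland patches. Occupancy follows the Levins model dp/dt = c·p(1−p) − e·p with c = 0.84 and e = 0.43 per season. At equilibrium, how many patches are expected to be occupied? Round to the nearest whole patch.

p* = 1 − e/c = 1 − 0.43/0.84 = 0.4881.
Expected occupied patches = N × p* = 424 × 0.4881 = 206.95 ≈ 207.

207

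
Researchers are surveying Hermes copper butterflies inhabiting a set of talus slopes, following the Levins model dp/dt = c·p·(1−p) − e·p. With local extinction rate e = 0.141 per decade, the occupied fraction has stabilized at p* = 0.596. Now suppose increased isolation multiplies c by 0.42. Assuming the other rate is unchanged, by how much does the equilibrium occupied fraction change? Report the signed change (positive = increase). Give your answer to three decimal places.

-0.558

Balance c(1−p*) = e gives c = e/(1 − 0.59600) = 0.141/0.40400 = 0.34901.
New p* = 1 − e/c = 1 − 0.14100/0.14658 = 0.03807.
Δp* = 0.03807 − 0.59600 = -0.55793.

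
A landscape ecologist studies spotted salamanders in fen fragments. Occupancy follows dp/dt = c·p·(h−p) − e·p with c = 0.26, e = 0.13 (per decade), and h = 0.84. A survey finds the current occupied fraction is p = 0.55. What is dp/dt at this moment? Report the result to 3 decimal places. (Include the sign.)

-0.030

Colonization term: c·p·(h−p) = 0.26×0.55×0.2900 = 0.04147.
Extinction term: e·p = 0.07150.
dp/dt = 0.04147 − 0.07150 = -0.03003.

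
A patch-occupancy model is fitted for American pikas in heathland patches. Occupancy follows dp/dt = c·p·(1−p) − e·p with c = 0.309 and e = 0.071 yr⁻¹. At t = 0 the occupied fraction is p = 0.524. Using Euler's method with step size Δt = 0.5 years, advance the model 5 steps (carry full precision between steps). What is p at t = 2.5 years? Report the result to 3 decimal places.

Update rule: p ← p + [c·p·(1−p) − e·p]·Δt with Δt = 0.5.
p: 0.52400 → 0.54393  (Δp = +0.01993)
p: 0.54393 → 0.56295  (Δp = +0.01902)
p: 0.56295 → 0.58098  (Δp = +0.01803)
p: 0.58098 → 0.59797  (Δp = +0.01699)
p: 0.59797 → 0.61388  (Δp = +0.01591)

0.614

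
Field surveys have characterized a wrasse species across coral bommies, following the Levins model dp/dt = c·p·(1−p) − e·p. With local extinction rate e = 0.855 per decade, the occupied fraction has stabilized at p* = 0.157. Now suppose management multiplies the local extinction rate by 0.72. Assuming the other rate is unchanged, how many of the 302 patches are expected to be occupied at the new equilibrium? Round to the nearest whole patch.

119

Balance c(1−p*) = e gives c = e/(1 − 0.15700) = 0.855/0.84300 = 1.01423.
New p* = 1 − e/c = 1 − 0.61560/1.01423 = 0.39304.
Expected occupied = 302 × 0.39304 = 118.70 ≈ 119.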